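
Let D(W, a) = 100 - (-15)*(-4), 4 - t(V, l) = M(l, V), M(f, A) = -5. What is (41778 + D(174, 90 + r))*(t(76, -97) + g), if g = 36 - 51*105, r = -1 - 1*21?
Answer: -222053580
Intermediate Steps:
t(V, l) = 9 (t(V, l) = 4 - 1*(-5) = 4 + 5 = 9)
r = -22 (r = -1 - 21 = -22)
D(W, a) = 40 (D(W, a) = 100 - 1*60 = 100 - 60 = 40)
g = -5319 (g = 36 - 5355 = -5319)
(41778 + D(174, 90 + r))*(t(76, -97) + g) = (41778 + 40)*(9 - 5319) = 41818*(-5310) = -222053580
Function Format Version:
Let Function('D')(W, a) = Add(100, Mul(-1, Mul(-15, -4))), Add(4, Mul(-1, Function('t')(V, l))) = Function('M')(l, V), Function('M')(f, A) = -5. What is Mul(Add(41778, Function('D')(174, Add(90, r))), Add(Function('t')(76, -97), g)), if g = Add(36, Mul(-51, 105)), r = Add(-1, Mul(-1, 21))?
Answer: -222053580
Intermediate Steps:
Function('t')(V, l) = 9 (Function('t')(V, l) = Add(4, Mul(-1, -5)) = Add(4, 5) = 9)
r = -22 (r = Add(-1, -21) = -22)
Function('D')(W, a) = 40 (Function('D')(W, a) = Add(100, Mul(-1, 60)) = Add(100, -60) = 40)
g = -5319 (g = Add(36, -5355) = -5319)
Mul(Add(41778, Function('D')(174, Add(90, r))), Add(Function('t')(76, -97), g)) = Mul(Add(41778, 40), Add(9, -5319)) = Mul(41818, -5310) = -222053580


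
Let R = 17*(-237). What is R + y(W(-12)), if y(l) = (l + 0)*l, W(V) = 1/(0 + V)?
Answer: -580175/144 ≈ -4029.0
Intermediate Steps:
R = -4029
W(V) = 1/V
y(l) = l² (y(l) = l*l = l²)
R + y(W(-12)) = -4029 + (1/(-12))² = -4029 + (-1/12)² = -4029 + 1/144 = -580175/144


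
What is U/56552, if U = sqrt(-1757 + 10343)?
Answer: 9*sqrt(106)/56552 ≈ 0.0016385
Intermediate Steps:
U = 9*sqrt(106) (U = sqrt(8586) = 9*sqrt(106) ≈ 92.661)
U/56552 = (9*sqrt(106))/56552 = (9*sqrt(106))*(1/56552) = 9*sqrt(106)/56552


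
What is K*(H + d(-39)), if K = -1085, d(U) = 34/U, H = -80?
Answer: 3422090/39 ≈ 87746.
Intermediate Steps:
K*(H + d(-39)) = -1085*(-80 + 34/(-39)) = -1085*(-80 + 34*(-1/39)) = -1085*(-80 - 34/39) = -1085*(-3154/39) = 3422090/39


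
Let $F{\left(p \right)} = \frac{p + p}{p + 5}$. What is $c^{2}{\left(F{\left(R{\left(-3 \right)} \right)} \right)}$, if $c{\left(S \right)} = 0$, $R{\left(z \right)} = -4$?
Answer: $0$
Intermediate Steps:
$F{\left(p \right)} = \frac{2 p}{5 + p}$
$c^{2}{\left(F{\left(R{\left(-3 \right)} \right)} \right)} = 0^{2} = 0$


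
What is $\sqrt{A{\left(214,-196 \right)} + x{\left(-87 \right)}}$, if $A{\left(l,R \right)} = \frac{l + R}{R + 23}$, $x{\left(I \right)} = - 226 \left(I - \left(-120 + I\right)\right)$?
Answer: $\frac{13 i \sqrt{4802826}}{173} \approx 164.68 i$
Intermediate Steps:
$x{\left(I \right)} = -27120$ ($x{\left(I \right)} = \left(-226\right) 120 = -27120$)
$A{\left(l,R \right)} = \frac{R + l}{23 + R}$
$\sqrt{A{\left(214,-196 \right)} + x{\left(-87 \right)}} = \sqrt{\frac{-196 + 214}{23 - 196} - 27120} = \sqrt{\frac{1}{-173} \cdot 18 - 27120} = \sqrt{\left(- \frac{1}{173}\right) 18 - 27120} = \sqrt{- \frac{18}{173} - 27120} = \sqrt{- \frac{4691778}{173}} = \frac{13 i \sqrt{4802826}}{173}$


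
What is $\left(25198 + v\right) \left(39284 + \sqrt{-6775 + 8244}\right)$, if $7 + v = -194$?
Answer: $981982148 + 24997 \sqrt{1469} \approx 9.8294 \cdot 10^{8}$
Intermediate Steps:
$v = -201$ ($v = -7 - 194 = -201$)
$\left(25198 + v\right) \left(39284 + \sqrt{-6775 + 8244}\right) = \left(25198 - 201\right) \left(39284 + \sqrt{-6775 + 8244}\right) = 24997 \left(39284 + \sqrt{1469}\right) = 981982148 + 24997 \sqrt{1469}$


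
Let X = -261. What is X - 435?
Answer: -696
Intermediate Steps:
X - 435 = -261 - 435 = -696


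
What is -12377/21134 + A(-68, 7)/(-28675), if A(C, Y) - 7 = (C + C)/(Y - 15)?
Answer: -355417691/606017450 ≈ -0.58648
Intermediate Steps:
A(C, Y) = 7 + 2*C/(-15 + Y) (A(C, Y) = 7 + (C + C)/(Y - 15) = 7 + (2*C)/(-15 + Y) = 7 + 2*C/(-15 + Y))
-12377/21134 + A(-68, 7)/(-28675) = -12377/21134 + ((-105 + 2*(-68) + 7*7)/(-15 + 7))/(-28675) = -12377*1/21134 + ((-105 - 136 + 49)/(-8))*(-1/28675) = -12377/21134 - ⅛*(-192)*(-1/28675) = -12377/21134 + 24*(-1/28675) = -12377/21134 - 24/28675 = -355417691/606017450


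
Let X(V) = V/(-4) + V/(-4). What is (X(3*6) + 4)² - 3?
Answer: 22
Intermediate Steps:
X(V) = -V/2 (X(V) = V*(-¼) + V*(-¼) = -V/4 - V/4 = -V/2)
(X(3*6) + 4)² - 3 = (-3*6/2 + 4)² - 3 = (-½*18 + 4)² - 3 = (-9 + 4)² - 3 = (-5)² - 3 = 25 - 3 = 22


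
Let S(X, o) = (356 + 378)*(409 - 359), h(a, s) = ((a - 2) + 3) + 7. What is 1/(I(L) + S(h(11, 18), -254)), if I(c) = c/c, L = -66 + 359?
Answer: 1/36701 ≈ 2.7247e-5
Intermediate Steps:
h(a, s) = 8 + a (h(a, s) = ((-2 + a) + 3) + 7 = (1 + a) + 7 = 8 + a)
S(X, o) = 36700 (S(X, o) = 734*50 = 36700)
L = 293
I(c) = 1
1/(I(L) + S(h(11, 18), -254)) = 1/(1 + 36700) = 1/36701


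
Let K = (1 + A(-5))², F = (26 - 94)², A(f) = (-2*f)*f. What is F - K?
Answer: 2223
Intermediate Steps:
A(f) = -2*f²
F = 4624 (F = (-68)² = 4624)
K = 2401 (K = (1 - 2*(-5)²)² = (1 - 2*25)² = (1 - 50)² = (-49)² = 2401)
F - K = 4624 - 1*2401 = 4624 - 2401 = 2223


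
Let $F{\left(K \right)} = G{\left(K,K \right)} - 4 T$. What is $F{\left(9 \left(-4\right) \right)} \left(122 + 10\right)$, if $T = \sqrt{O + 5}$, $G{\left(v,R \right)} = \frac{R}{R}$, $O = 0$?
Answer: $132 - 528 \sqrt{5} \approx -1048.6$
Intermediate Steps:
$G{\left(v,R \right)} = 1$
$T = \sqrt{5}$ ($T = \sqrt{0 + 5} = \sqrt{5} \approx 2.2361$)
$F{\left(K \right)} = 1 - 4 \sqrt{5}$
$F{\left(9 \left(-4\right) \right)} \left(122 + 10\right) = \left(1 - 4 \sqrt{5}\right) \left(122 + 10\right) = \left(1 - 4 \sqrt{5}\right) 132 = 132 - 528 \sqrt{5}$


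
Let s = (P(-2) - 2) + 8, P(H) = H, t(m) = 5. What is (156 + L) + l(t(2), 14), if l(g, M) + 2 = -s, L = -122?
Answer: 28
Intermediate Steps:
s = 4 (s = (-2 - 2) + 8 = -4 + 8 = 4)
l(g, M) = -6 (l(g, M) = -2 - 1*4 = -2 - 4 = -6)
(156 + L) + l(t(2), 14) = (156 - 122) - 6 = 34 - 6 = 28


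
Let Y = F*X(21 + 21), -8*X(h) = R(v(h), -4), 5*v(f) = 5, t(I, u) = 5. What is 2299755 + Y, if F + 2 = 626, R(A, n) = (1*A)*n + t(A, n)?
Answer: 2299677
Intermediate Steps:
v(f) = 1 (v(f) = (⅕)*5 = 1)
R(A, n) = 5 + A*n (R(A, n) = (1*A)*n + 5 = A*n + 5 = 5 + A*n)
X(h) = -⅛ (X(h) = -(5 + 1*(-4))/8 = -(5 - 4)/8 = -⅛*1 = -⅛)
F = 624 (F = -2 + 626 = 624)
Y = -78 (Y = 624*(-⅛) = -78)
2299755 + Y = 2299755 - 78 = 2299677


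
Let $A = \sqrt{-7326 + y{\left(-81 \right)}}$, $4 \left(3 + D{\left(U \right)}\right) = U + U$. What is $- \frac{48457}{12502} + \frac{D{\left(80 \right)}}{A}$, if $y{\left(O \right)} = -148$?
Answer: $- \frac{1031}{266} - \frac{i \sqrt{7474}}{202} \approx -3.8759 - 0.42798 i$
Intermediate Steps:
$D{\left(U \right)} = -3 + \frac{U}{2}$ ($D{\left(U \right)} = -3 + \frac{U + U}{4} = -3 + \frac{2 U}{4} = -3 + \frac{U}{2}$)
$A = i \sqrt{7474}$ ($A = \sqrt{-7326 - 148} = \sqrt{-7474} = i \sqrt{7474} \approx 86.452 i$)
$- \frac{48457}{12502} + \frac{D{\left(80 \right)}}{A} = - \frac{48457}{12502} + \frac{-3 + \frac{1}{2} \cdot 80}{i \sqrt{7474}} = \left(-48457\right) \frac{1}{12502} + \left(-3 + 40\right) \left(- \frac{i \sqrt{7474}}{7474}\right) = - \frac{1031}{266} + 37 \left(- \frac{i \sqrt{7474}}{7474}\right) = - \frac{1031}{266} - \frac{i \sqrt{7474}}{202}$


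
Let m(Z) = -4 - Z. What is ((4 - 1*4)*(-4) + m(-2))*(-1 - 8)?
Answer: 18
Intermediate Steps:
((4 - 1*4)*(-4) + m(-2))*(-1 - 8) = ((4 - 1*4)*(-4) + (-4 - 1*(-2)))*(-1 - 8) = ((4 - 4)*(-4) + (-4 + 2))*(-9) = (0*(-4) - 2)*(-9) = (0 - 2)*(-9) = -2*(-9) = 18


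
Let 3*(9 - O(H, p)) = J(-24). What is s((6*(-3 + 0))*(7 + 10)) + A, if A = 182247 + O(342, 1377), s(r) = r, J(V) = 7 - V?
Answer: 545819/3 ≈ 1.8194e+5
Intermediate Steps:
O(H, p) = -4/3 (O(H, p) = 9 - (7 - 1*(-24))/3 = 9 - (7 + 24)/3 = 9 - ⅓*31 = 9 - 31/3 = -4/3)
A = 546737/3 (A = 182247 - 4/3 = 546737/3 ≈ 1.8225e+5)
s((6*(-3 + 0))*(7 + 10)) + A = (6*(-3 + 0))*(7 + 10) + 546737/3 = (6*(-3))*17 + 546737/3 = -18*17 + 546737/3 = -306 + 546737/3 = 545819/3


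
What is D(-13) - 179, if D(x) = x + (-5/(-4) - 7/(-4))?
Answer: -189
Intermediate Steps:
D(x) = 3 + x (D(x) = x + (-5*(-1/4) - 7*(-1/4)) = x + (5/4 + 7/4) = x + 3 = 3 + x)
D(-13) - 179 = (3 - 13) - 179 = -10 - 179 = -189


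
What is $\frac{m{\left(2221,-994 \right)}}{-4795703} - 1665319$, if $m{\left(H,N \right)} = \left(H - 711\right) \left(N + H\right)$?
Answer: $- \frac{7986377177027}{4795703} \approx -1.6653 \cdot 10^{6}$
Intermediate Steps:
$m{\left(H,N \right)} = \left(-711 + H\right) \left(H + N\right)$
$\frac{m{\left(2221,-994 \right)}}{-4795703} - 1665319 = \frac{2221^{2} - 1579131 - -706734 + 2221 \left(-994\right)}{-4795703} - 1665319 = \left(4932841 - 1579131 + 706734 - 2207674\right) \left(- \frac{1}{4795703}\right) - 1665319 = 1852770 \left(- \frac{1}{4795703}\right) - 1665319 = - \frac{1852770}{4795703} - 1665319 = - \frac{7986377177027}{4795703}$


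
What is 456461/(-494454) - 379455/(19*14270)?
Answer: -15569165675/6703065651 ≈ -2.3227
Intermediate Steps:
456461/(-494454) - 379455/(19*14270) = 456461*(-1/494454) - 379455/271130 = -456461/494454 - 379455*1/271130 = -456461/494454 - 75891/54226 = -15569165675/6703065651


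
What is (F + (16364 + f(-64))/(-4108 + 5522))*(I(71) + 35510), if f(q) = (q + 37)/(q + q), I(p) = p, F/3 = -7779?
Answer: -21458980826855/25856 ≈ -8.2994e+8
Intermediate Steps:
F = -23337 (F = 3*(-7779) = -23337)
f(q) = (37 + q)/(2*q) (f(q) = (37 + q)/((2*q)) = (37 + q)*(1/(2*q)) = (37 + q)/(2*q))
(F + (16364 + f(-64))/(-4108 + 5522))*(I(71) + 35510) = (-23337 + (16364 + (½)*(37 - 64)/(-64))/(-4108 + 5522))*(71 + 35510) = (-23337 + (16364 + (½)*(-1/64)*(-27))/1414)*35581 = (-23337 + (16364 + 27/128)*(1/1414))*35581 = (-23337 + (2094619/128)*(1/1414))*35581 = (-23337 + 2094619/180992)*35581 = -4221715685/180992*35581 = -21458980826855/25856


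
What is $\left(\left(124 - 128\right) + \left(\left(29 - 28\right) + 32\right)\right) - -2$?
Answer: $31$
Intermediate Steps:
$\left(\left(124 - 128\right) + \left(\left(29 - 28\right) + 32\right)\right) - -2 = \left(-4 + \left(\left(29 - 28\right) + 32\right)\right) + 2 = \left(-4 + \left(1 + 32\right)\right) + 2 = \left(-4 + 33\right) + 2 = 29 + 2 = 31$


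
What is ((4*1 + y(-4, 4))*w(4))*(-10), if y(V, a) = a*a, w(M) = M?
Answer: -800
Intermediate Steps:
y(V, a) = a**2
((4*1 + y(-4, 4))*w(4))*(-10) = ((4*1 + 4**2)*4)*(-10) = ((4 + 16)*4)*(-10) = (20*4)*(-10) = 80*(-10) = -800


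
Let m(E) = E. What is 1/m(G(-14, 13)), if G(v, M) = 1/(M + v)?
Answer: -1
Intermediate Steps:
1/m(G(-14, 13)) = 1/(1/(13 - 14)) = 1/(1/(-1)) = 1/(-1) = -1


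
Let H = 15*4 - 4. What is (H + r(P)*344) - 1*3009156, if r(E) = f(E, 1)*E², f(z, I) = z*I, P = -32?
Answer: -14281292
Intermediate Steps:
f(z, I) = I*z
H = 56 (H = 60 - 4 = 56)
r(E) = E³ (r(E) = (1*E)*E² = E*E² = E³)
(H + r(P)*344) - 1*3009156 = (56 + (-32)³*344) - 1*3009156 = (56 - 32768*344) - 3009156 = (56 - 11272192) - 3009156 = -11272136 - 3009156 = -14281292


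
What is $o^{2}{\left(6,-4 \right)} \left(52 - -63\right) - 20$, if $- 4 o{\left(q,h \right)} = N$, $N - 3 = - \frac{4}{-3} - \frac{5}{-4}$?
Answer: $\frac{470155}{2304} \approx 204.06$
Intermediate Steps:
$N = \frac{67}{12}$ ($N = 3 - \left(- \frac{5}{4} - \frac{4}{3}\right) = 3 - - \frac{31}{12} = 3 + \left(\frac{4}{3} + \frac{5}{4}\right) = 3 + \frac{31}{12} = \frac{67}{12} \approx 5.5833$)
$o{\left(q,h \right)} = - \frac{67}{48}$ ($o{\left(q,h \right)} = \left(- \frac{1}{4}\right) \frac{67}{12} = - \frac{67}{48}$)
$o^{2}{\left(6,-4 \right)} \left(52 - -63\right) - 20 = \left(- \frac{67}{48}\right)^{2} \left(52 - -63\right) - 20 = \frac{4489 \left(52 + 63\right)}{2304} - 20 = \frac{4489}{2304} \cdot 115 - 20 = \frac{516235}{2304} - 20 = \frac{470155}{2304}$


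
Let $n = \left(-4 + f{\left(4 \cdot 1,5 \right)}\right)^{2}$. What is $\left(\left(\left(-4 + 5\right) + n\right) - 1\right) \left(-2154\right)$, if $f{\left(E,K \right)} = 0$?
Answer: $-34464$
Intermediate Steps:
$n = 16$ ($n = \left(-4 + 0\right)^{2} = \left(-4\right)^{2} = 16$)
$\left(\left(\left(-4 + 5\right) + n\right) - 1\right) \left(-2154\right) = \left(\left(\left(-4 + 5\right) + 16\right) - 1\right) \left(-2154\right) = \left(\left(1 + 16\right) - 1\right) \left(-2154\right) = \left(17 - 1\right) \left(-2154\right) = 16 \left(-2154\right) = -34464$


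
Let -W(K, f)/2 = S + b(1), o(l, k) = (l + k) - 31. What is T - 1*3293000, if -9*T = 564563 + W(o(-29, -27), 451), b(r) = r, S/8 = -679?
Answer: -30212425/9 ≈ -3.3569e+6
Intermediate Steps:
S = -5432 (S = 8*(-679) = -5432)
o(l, k) = -31 + k + l (o(l, k) = (k + l) - 31 = -31 + k + l)
W(K, f) = 10862 (W(K, f) = -2*(-5432 + 1) = -2*(-5431) = 10862)
T = -575425/9 (T = -(564563 + 10862)/9 = -1/9*575425 = -575425/9 ≈ -63936.)
T - 1*3293000 = -575425/9 - 1*3293000 = -575425/9 - 3293000 = -30212425/9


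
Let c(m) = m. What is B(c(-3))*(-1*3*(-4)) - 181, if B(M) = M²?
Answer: -73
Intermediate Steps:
B(c(-3))*(-1*3*(-4)) - 181 = (-3)²*(-1*3*(-4)) - 181 = 9*(-3*(-4)) - 181 = 9*12 - 181 = 108 - 181 = -73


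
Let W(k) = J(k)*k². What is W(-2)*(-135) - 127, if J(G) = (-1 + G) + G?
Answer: 2573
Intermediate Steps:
J(G) = -1 + 2*G
W(k) = k²*(-1 + 2*k) (W(k) = (-1 + 2*k)*k² = k²*(-1 + 2*k))
W(-2)*(-135) - 127 = ((-2)²*(-1 + 2*(-2)))*(-135) - 127 = (4*(-1 - 4))*(-135) - 127 = (4*(-5))*(-135) - 127 = -20*(-135) - 127 = 2700 - 127 = 2573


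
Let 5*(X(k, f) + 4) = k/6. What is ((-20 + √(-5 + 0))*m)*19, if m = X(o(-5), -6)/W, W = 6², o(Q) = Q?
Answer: 2375/54 - 475*I*√5/216 ≈ 43.982 - 4.9173*I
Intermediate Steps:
X(k, f) = -4 + k/30 (X(k, f) = -4 + (k/6)/5 = -4 + k/30)
W = 36
m = -25/216 (m = (-4 + (1/30)*(-5))/36 = (-4 - ⅙)*(1/36) = -25/6*1/36 = -25/216 ≈ -0.11574)
((-20 + √(-5 + 0))*m)*19 = ((-20 + √(-5 + 0))*(-25/216))*19 = ((-20 + √(-5))*(-25/216))*19 = ((-20 + I*√5)*(-25/216))*19 = (125/54 - 25*I*√5/216)*19 = 2375/54 - 475*I*√5/216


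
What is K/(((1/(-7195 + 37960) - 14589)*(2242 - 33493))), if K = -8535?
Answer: -87526425/4675468193528 ≈ -1.8720e-5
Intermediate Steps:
K/(((1/(-7195 + 37960) - 14589)*(2242 - 33493))) = -8535*1/((2242 - 33493)*(1/(-7195 + 37960) - 14589)) = -8535*(-1/(31251*(1/30765 - 14589))) = -8535/((-448830584/30765*(-31251))) = -8535/4675468193528/10255 = -8535*10255/4675468193528 = -87526425/4675468193528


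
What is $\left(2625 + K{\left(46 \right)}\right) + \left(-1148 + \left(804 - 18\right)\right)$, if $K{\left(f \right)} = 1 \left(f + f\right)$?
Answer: $2355$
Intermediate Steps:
$K{\left(f \right)} = 2 f$ ($K{\left(f \right)} = 1 \cdot 2 f = 2 f$)
$\left(2625 + K{\left(46 \right)}\right) + \left(-1148 + \left(804 - 18\right)\right) = \left(2625 + 2 \cdot 46\right) + \left(-1148 + \left(804 - 18\right)\right) = \left(2625 + 92\right) + \left(-1148 + \left(804 - 18\right)\right) = 2717 + \left(-1148 + 786\right) = 2717 - 362 = 2355$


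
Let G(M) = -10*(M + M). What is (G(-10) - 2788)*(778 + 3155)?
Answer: -10178604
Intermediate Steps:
G(M) = -20*M
(G(-10) - 2788)*(778 + 3155) = (-20*(-10) - 2788)*(778 + 3155) = (200 - 2788)*3933 = -2588*3933 = -10178604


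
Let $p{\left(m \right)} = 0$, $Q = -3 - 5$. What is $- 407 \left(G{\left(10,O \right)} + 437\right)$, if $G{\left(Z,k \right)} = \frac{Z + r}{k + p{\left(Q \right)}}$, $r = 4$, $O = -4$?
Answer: $- \frac{352869}{2} \approx -1.7643 \cdot 10^{5}$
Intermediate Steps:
$Q = -8$ ($Q = -3 - 5 = -8$)
$G{\left(Z,k \right)} = \frac{4 + Z}{k}$ ($G{\left(Z,k \right)} = \frac{Z + 4}{k + 0} = \frac{4 + Z}{k}$)
$- 407 \left(G{\left(10,O \right)} + 437\right) = - 407 \left(\frac{4 + 10}{-4} + 437\right) = - 407 \left(\left(- \frac{1}{4}\right) 14 + 437\right) = - 407 \left(- \frac{7}{2} + 437\right) = \left(-407\right) \frac{867}{2} = - \frac{352869}{2}$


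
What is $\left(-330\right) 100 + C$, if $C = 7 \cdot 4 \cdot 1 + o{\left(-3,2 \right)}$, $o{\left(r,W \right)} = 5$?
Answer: $-32967$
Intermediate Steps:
$C = 33$ ($C = 7 \cdot 4 \cdot 1 + 5 = 7 \cdot 4 + 5 = 28 + 5 = 33$)
$\left(-330\right) 100 + C = \left(-330\right) 100 + 33 = -33000 + 33 = -32967$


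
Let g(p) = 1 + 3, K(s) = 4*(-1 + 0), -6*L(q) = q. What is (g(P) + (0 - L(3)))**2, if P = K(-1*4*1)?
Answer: 81/4 ≈ 20.250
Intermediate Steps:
L(q) = -q/6
K(s) = -4 (K(s) = 4*(-1) = -4)
P = -4
g(p) = 4
(g(P) + (0 - L(3)))**2 = (4 + (0 - (-1)*3/6))**2 = (4 + (0 - 1*(-1/2)))**2 = (4 + (0 + 1/2))**2 = (4 + 1/2)**2 = (9/2)**2 = 81/4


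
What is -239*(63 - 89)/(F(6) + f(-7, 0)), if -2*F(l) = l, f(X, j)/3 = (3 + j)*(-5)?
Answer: -3107/24 ≈ -129.46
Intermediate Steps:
f(X, j) = -45 - 15*j (f(X, j) = 3*((3 + j)*(-5)) = 3*(-15 - 5*j) = -45 - 15*j)
F(l) = -l/2
-239*(63 - 89)/(F(6) + f(-7, 0)) = -239*(63 - 89)/(-1/2*6 + (-45 - 15*0)) = -(-6214)/(-3 + (-45 + 0)) = -(-6214)/(-3 - 45) = -(-6214)/(-48) = -(-6214)*(-1)/48 = -239*13/24 = -3107/24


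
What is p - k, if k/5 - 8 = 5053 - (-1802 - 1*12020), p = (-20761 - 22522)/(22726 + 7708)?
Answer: -2873469393/30434 ≈ -94416.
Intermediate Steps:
p = -43283/30434 ≈ -1.4222
k = 94415 (k = 40 + 5*(5053 - (-1802 - 1*12020)) = 40 + 5*(5053 - (-1802 - 12020)) = 40 + 5*(5053 - 1*(-13822)) = 40 + 5*(5053 + 13822) = 40 + 5*18875 = 40 + 94375 = 94415)
p - k = -43283/30434 - 1*94415 = -43283/30434 - 94415 = -2873469393/30434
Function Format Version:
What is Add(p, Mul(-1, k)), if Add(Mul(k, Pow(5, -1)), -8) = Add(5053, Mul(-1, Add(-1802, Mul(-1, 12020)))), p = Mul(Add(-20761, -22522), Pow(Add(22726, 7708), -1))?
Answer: Rational(-2873469393, 30434) ≈ -94416.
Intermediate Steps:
p = Rational(-43283, 30434) (p = Mul(-43283, Pow(30434, -1)) = Mul(-43283, Rational(1, 30434)) = Rational(-43283, 30434) ≈ -1.4222)
k = 94415 (k = Add(40, Mul(5, Add(5053, Mul(-1, Add(-1802, Mul(-1, 12020)))))) = Add(40, Mul(5, Add(5053, Mul(-1, Add(-1802, -12020))))) = Add(40, Mul(5, Add(5053, Mul(-1, -13822)))) = Add(40, Mul(5, Add(5053, 13822))) = Add(40, Mul(5, 18875)) = Add(40, 94375) = 94415)
Add(p, Mul(-1, k)) = Add(Rational(-43283, 30434), Mul(-1, 94415)) = Add(Rational(-43283, 30434), -94415) = Rational(-2873469393, 30434)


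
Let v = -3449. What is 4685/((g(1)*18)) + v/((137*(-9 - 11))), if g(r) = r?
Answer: 6449491/24660 ≈ 261.54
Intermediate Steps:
4685/((g(1)*18)) + v/((137*(-9 - 11))) = 4685/((1*18)) - 3449*1/(137*(-9 - 11)) = 4685/18 - 3449/(137*(-20)) = 4685*(1/18) - 3449/(-2740) = 4685/18 - 3449*(-1/2740) = 4685/18 + 3449/2740 = 6449491/24660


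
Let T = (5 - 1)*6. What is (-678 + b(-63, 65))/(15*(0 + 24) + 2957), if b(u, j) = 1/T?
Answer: -16271/79608 ≈ -0.20439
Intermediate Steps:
T = 24 (T = 4*6 = 24)
b(u, j) = 1/24
(-678 + b(-63, 65))/(15*(0 + 24) + 2957) = (-678 + 1/24)/(15*(0 + 24) + 2957) = -16271/(24*(15*24 + 2957)) = -16271/(24*(360 + 2957)) = -16271/24/3317 = -16271/24*1/3317 = -16271/79608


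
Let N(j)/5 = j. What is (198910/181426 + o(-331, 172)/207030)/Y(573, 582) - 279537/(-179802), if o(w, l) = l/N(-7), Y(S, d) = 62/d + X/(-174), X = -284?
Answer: 1432169282045008877/655381913862861150 ≈ 2.1852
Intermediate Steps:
Y(S, d) = 142/87 + 62/d (Y(S, d) = 62/d - 284/(-174) = 62/d - 284*(-1/174) = 62/d + 142/87 = 142/87 + 62/d)
N(j) = 5*j
o(w, l) = -l/35 (o(w, l) = l/((5*(-7))) = l/(-35) = l*(-1/35) = -l/35)
(198910/181426 + o(-331, 172)/207030)/Y(573, 582) - 279537/(-179802) = (198910/181426 - 1/35*172/207030)/(142/87 + 62/582) - 279537/(-179802) = (198910*(1/181426) - 172/35*1/207030)/(142/87 + 62*(1/582)) - 279537*(-1/179802) = (99455/90713 - 86/3623025)/(142/87 + 31/291) + 93179/59934 = 51474307151/(46950780975*(4891/2813)) + 93179/59934 = (51474307151/46950780975)*(2813/4891) + 93179/59934 = 144797226015763/229636269748725 + 93179/59934 = 1432169282045008877/655381913862861150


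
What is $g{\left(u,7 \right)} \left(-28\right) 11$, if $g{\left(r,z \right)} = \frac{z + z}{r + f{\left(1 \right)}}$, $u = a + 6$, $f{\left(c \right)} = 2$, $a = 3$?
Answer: $-392$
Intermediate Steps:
$u = 9$ ($u = 3 + 6 = 9$)
$g{\left(r,z \right)} = \frac{2 z}{2 + r}$ ($g{\left(r,z \right)} = \frac{z + z}{r + 2} = \frac{2 z}{2 + r}$)
$g{\left(u,7 \right)} \left(-28\right) 11 = 2 \cdot 7 \frac{1}{2 + 9} \left(-28\right) 11 = 2 \cdot 7 \cdot \frac{1}{11} \left(-28\right) 11 = \frac{14}{11} \left(-28\right) 11 = \left(- \frac{392}{11}\right) 11 = -392$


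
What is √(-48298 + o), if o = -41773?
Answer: I*√90071 ≈ 300.12*I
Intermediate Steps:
√(-48298 + o) = √(-48298 - 41773) = √(-90071) = I*√90071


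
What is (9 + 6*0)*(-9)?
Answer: -81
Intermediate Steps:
(9 + 6*0)*(-9) = (9 + 0)*(-9) = 9*(-9) = -81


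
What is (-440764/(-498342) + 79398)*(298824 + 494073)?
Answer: 5228864838092560/83057 ≈ 6.2955e+10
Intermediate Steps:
(-440764/(-498342) + 79398)*(298824 + 494073) = (-440764*(-1/498342) + 79398)*792897 = (220382/249171 + 79398)*792897 = (19783899440/249171)*792897 = 5228864838092560/83057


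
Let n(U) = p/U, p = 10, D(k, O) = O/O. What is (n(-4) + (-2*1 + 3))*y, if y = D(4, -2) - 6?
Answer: 15/2 ≈ 7.5000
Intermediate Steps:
D(k, O) = 1
n(U) = 10/U
y = -5 (y = 1 - 6 = -5)
(n(-4) + (-2*1 + 3))*y = (10/(-4) + (-2*1 + 3))*(-5) = (10*(-¼) + (-2 + 3))*(-5) = (-5/2 + 1)*(-5) = -3/2*(-5) = 15/2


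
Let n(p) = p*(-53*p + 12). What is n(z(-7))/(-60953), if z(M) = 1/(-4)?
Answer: 101/975248 ≈ 0.00010356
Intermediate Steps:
z(M) = -1/4
n(p) = p*(12 - 53*p)
n(z(-7))/(-60953) = -(12 - 53*(-1/4))/4/(-60953) = -(12 + 53/4)/4*(-1/60953) = -1/4*101/4*(-1/60953) = -101/16*(-1/60953) = 101/975248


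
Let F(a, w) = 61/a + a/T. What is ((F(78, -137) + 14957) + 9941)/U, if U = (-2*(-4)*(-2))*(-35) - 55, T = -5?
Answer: 9704441/196950 ≈ 49.274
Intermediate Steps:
F(a, w) = 61/a - a/5 (F(a, w) = 61/a + a/(-5) = 61/a + a*(-⅕) = 61/a - a/5)
U = 505 (U = (8*(-2))*(-35) - 55 = -16*(-35) - 55 = 560 - 55 = 505)
((F(78, -137) + 14957) + 9941)/U = (((61/78 - ⅕*78) + 14957) + 9941)/505 = (((61*(1/78) - 78/5) + 14957) + 9941)*(1/505) = (((61/78 - 78/5) + 14957) + 9941)*(1/505) = ((-5779/390 + 14957) + 9941)*(1/505) = (5827451/390 + 9941)*(1/505) = (9704441/390)*(1/505) = 9704441/196950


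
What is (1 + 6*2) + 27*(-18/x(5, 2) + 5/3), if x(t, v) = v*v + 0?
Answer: -127/2 ≈ -63.500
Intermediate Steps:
x(t, v) = v**2 (x(t, v) = v**2 + 0 = v**2)
(1 + 6*2) + 27*(-18/x(5, 2) + 5/3) = (1 + 6*2) + 27*(-18/(2**2) + 5/3) = (1 + 12) + 27*(-18/4 + 5*(1/3)) = 13 + 27*(-18*1/4 + 5/3) = 13 + 27*(-9/2 + 5/3) = 13 + 27*(-17/6) = 13 - 153/2 = -127/2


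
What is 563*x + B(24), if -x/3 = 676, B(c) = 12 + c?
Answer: -1141728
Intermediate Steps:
x = -2028 (x = -3*676 = -2028)
563*x + B(24) = 563*(-2028) + (12 + 24) = -1141764 + 36 = -1141728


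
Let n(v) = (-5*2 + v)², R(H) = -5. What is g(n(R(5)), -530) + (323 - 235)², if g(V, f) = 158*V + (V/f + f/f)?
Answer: 4589225/106 ≈ 43295.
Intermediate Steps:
n(v) = (-10 + v)²
g(V, f) = 1 + 158*V + V/f (g(V, f) = 158*V + (V/f + 1) = 158*V + (1 + V/f) = 1 + 158*V + V/f)
g(n(R(5)), -530) + (323 - 235)² = (1 + 158*(-10 - 5)² + (-10 - 5)²/(-530)) + (323 - 235)² = (1 + 158*(-15)² + (-15)²*(-1/530)) + 88² = (1 + 158*225 + 225*(-1/530)) + 7744 = (1 + 35550 - 45/106) + 7744 = 3768361/106 + 7744 = 4589225/106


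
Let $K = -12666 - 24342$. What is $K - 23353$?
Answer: $-60361$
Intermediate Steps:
$K = -37008$
$K - 23353 = -37008 - 23353 = -60361$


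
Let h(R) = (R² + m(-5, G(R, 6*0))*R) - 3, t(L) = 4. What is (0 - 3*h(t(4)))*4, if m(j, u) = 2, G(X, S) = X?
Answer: -252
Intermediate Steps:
h(R) = -3 + R² + 2*R (h(R) = (R² + 2*R) - 3 = -3 + R² + 2*R)
(0 - 3*h(t(4)))*4 = (0 - 3*(-3 + 4² + 2*4))*4 = (0 - 3*(-3 + 16 + 8))*4 = (0 - 3*21)*4 = (0 - 63)*4 = -63*4 = -252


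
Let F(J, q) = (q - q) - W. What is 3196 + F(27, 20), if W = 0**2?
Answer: 3196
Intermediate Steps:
W = 0
F(J, q) = 0 (F(J, q) = (q - q) - 1*0 = 0 + 0 = 0)
3196 + F(27, 20) = 3196 + 0 = 3196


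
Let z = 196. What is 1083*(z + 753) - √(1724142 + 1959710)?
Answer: 1027767 - 2*√920963 ≈ 1.0258e+6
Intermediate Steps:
1083*(z + 753) - √(1724142 + 1959710) = 1083*(196 + 753) - √(1724142 + 1959710) = 1083*949 - √3683852 = 1027767 - 2*√920963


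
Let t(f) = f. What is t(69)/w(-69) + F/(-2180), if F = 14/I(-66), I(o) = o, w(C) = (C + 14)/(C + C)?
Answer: 1132253/6540 ≈ 173.13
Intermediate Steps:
w(C) = (14 + C)/(2*C) (w(C) = (14 + C)/((2*C)) = (14 + C)*(1/(2*C)) = (14 + C)/(2*C))
F = -7/33 (F = 14/(-66) = 14*(-1/66) = -7/33 ≈ -0.21212)
t(69)/w(-69) + F/(-2180) = 69/(((1/2)*(14 - 69)/(-69))) - 7/33/(-2180) = 69/(((1/2)*(-1/69)*(-55))) - 7/33*(-1/2180) = 69/(55/138) + 7/71940 = 69*(138/55) + 7/71940 = 9522/55 + 7/71940 = 1132253/6540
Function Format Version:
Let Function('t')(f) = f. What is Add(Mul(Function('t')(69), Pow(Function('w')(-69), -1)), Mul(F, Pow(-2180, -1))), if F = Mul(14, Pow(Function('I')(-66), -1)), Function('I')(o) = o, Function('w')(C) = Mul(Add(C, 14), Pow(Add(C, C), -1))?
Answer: Rational(1132253, 6540) ≈ 173.13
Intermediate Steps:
Function('w')(C) = Mul(Rational(1, 2), Pow(C, -1), Add(14, C)) (Function('w')(C) = Mul(Add(14, C), Pow(Mul(2, C), -1)) = Mul(Add(14, C), Mul(Rational(1, 2), Pow(C, -1))) = Mul(Rational(1, 2), Pow(C, -1), Add(14, C)))
F = Rational(-7, 33) (F = Mul(14, Pow(-66, -1)) = Mul(14, Rational(-1, 66)) = Rational(-7, 33) ≈ -0.21212)
Add(Mul(Function('t')(69), Pow(Function('w')(-69), -1)), Mul(F, Pow(-2180, -1))) = Add(Mul(69, Pow(Mul(Rational(1, 2), Pow(-69, -1), Add(14, -69)), -1)), Mul(Rational(-7, 33), Pow(-2180, -1))) = Add(Mul(69, Pow(Mul(Rational(1, 2), Rational(-1, 69), -55), -1)), Mul(Rational(-7, 33), Rational(-1, 2180))) = Add(Mul(69, Pow(Rational(55, 138), -1)), Rational(7, 71940)) = Add(Mul(69, Rational(138, 55)), Rational(7, 71940)) = Add(Rational(9522, 55), Rational(7, 71940)) = Rational(1132253, 6540)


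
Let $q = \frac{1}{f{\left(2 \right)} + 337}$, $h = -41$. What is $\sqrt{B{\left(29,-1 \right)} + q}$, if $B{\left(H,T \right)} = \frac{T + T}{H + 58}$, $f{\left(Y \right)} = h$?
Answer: $\frac{i \sqrt{3251190}}{12876} \approx 0.14004 i$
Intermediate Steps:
$f{\left(Y \right)} = -41$
$B{\left(H,T \right)} = \frac{2 T}{58 + H}$
$q = \frac{1}{296}$ ($q = \frac{1}{-41 + 337} = \frac{1}{296} \approx 0.0033784$)
$\sqrt{B{\left(29,-1 \right)} + q} = \sqrt{2 \left(-1\right) \frac{1}{58 + 29} + \frac{1}{296}} = \sqrt{2 \left(-1\right) \frac{1}{87} + \frac{1}{296}} = \sqrt{- \frac{2}{87} + \frac{1}{296}} = \sqrt{- \frac{505}{25752}} = \frac{i \sqrt{3251190}}{12876}$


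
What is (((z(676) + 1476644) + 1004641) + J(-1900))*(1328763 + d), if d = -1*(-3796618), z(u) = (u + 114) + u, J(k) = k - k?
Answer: 12725044803131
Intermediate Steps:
J(k) = 0
z(u) = 114 + 2*u (z(u) = (114 + u) + u = 114 + 2*u)
d = 3796618
(((z(676) + 1476644) + 1004641) + J(-1900))*(1328763 + d) = ((((114 + 2*676) + 1476644) + 1004641) + 0)*(1328763 + 3796618) = ((((114 + 1352) + 1476644) + 1004641) + 0)*5125381 = (((1466 + 1476644) + 1004641) + 0)*5125381 = ((1478110 + 1004641) + 0)*5125381 = (2482751 + 0)*5125381 = 2482751*5125381 = 12725044803131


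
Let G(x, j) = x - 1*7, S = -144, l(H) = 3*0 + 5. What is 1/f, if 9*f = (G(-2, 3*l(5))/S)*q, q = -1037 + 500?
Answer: -48/179 ≈ -0.26816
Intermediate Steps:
l(H) = 5 (l(H) = 0 + 5 = 5)
G(x, j) = -7 + x (G(x, j) = x - 7 = -7 + x)
q = -537
f = -179/48 (f = (((-7 - 2)/(-144))*(-537))/9 = (-9*(-1/144)*(-537))/9 = ((1/16)*(-537))/9 = (⅑)*(-537/16) = -179/48 ≈ -3.7292)
1/f = 1/(-179/48) = -48/179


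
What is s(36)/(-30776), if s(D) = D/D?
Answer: -1/30776 ≈ -3.2493e-5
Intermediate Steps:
s(D) = 1
s(36)/(-30776) = 1/(-30776) = 1*(-1/30776) = -1/30776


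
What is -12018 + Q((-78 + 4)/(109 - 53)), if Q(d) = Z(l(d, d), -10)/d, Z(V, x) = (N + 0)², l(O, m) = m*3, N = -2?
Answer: -444778/37 ≈ -12021.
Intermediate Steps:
l(O, m) = 3*m
Z(V, x) = 4 (Z(V, x) = (-2 + 0)² = (-2)² = 4)
Q(d) = 4/d
-12018 + Q((-78 + 4)/(109 - 53)) = -12018 + 4/(((-78 + 4)/(109 - 53))) = -12018 + 4/((-74/56)) = -12018 + 4/((-74*1/56)) = -12018 + 4/(-37/28) = -12018 + 4*(-28/37) = -12018 - 112/37 = -444778/37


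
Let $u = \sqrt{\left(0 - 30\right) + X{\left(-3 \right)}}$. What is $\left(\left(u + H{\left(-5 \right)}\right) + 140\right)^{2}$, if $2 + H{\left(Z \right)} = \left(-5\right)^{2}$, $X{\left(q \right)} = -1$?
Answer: $\left(163 + i \sqrt{31}\right)^{2} \approx 26538.0 + 1815.1 i$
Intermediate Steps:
$H{\left(Z \right)} = 23$ ($H{\left(Z \right)} = -2 + \left(-5\right)^{2} = -2 + 25 = 23$)
$u = i \sqrt{31}$ ($u = \sqrt{\left(0 - 30\right) - 1} = \sqrt{-30 - 1} = \sqrt{-31} = i \sqrt{31} \approx 5.5678 i$)
$\left(\left(u + H{\left(-5 \right)}\right) + 140\right)^{2} = \left(\left(i \sqrt{31} + 23\right) + 140\right)^{2} = \left(\left(23 + i \sqrt{31}\right) + 140\right)^{2} = \left(163 + i \sqrt{31}\right)^{2}$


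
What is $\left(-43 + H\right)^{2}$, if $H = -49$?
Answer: $8464$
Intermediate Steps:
$\left(-43 + H\right)^{2} = \left(-43 - 49\right)^{2} = \left(-92\right)^{2} = 8464$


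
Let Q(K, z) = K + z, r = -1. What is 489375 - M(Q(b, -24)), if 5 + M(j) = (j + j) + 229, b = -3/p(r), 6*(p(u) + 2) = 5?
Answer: 3424357/7 ≈ 4.8919e+5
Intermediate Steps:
p(u) = -7/6 (p(u) = -2 + (⅙)*5 = -2 + ⅚ = -7/6)
b = 18/7 (b = -3/(-7/6) = -3*(-6/7) = 18/7 ≈ 2.5714)
M(j) = 224 + 2*j (M(j) = -5 + ((j + j) + 229) = -5 + (2*j + 229) = -5 + (229 + 2*j) = 224 + 2*j)
489375 - M(Q(b, -24)) = 489375 - (224 + 2*(18/7 - 24)) = 489375 - (224 + 2*(-150/7)) = 489375 - (224 - 300/7) = 489375 - 1*1268/7 = 489375 - 1268/7 = 3424357/7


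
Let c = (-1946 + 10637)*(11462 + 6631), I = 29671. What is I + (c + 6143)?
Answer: 157282077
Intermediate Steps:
c = 157246263 (c = 8691*18093 = 157246263)
I + (c + 6143) = 29671 + (157246263 + 6143) = 29671 + 157252406 = 157282077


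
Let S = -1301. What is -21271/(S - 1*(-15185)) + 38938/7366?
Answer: 2156927/574548 ≈ 3.7541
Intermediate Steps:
-21271/(S - 1*(-15185)) + 38938/7366 = -21271/(-1301 - 1*(-15185)) + 38938/7366 = -21271/(-1301 + 15185) + 38938*(1/7366) = -21271/13884 + 19469/3683 = -21271*1/13884 + 19469/3683 = -239/156 + 19469/3683 = 2156927/574548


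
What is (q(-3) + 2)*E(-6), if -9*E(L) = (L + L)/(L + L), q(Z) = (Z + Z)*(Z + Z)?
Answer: -38/9 ≈ -4.2222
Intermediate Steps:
q(Z) = 4*Z² (q(Z) = (2*Z)*(2*Z) = 4*Z²)
E(L) = -⅑ (E(L) = -(L + L)/(9*(L + L)) = -2*L/(9*(2*L)) = -2*L*1/(2*L)/9 = -⅑*1 = -⅑)
(q(-3) + 2)*E(-6) = (4*(-3)² + 2)*(-⅑) = (4*9 + 2)*(-⅑) = (36 + 2)*(-⅑) = 38*(-⅑) = -38/9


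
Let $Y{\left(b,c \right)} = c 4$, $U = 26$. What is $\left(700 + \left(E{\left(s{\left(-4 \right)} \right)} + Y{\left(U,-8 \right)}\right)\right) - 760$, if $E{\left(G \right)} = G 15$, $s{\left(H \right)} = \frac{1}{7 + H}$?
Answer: $-87$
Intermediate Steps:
$Y{\left(b,c \right)} = 4 c$
$E{\left(G \right)} = 15 G$
$\left(700 + \left(E{\left(s{\left(-4 \right)} \right)} + Y{\left(U,-8 \right)}\right)\right) - 760 = \left(700 + \left(\frac{15}{7 - 4} + 4 \left(-8\right)\right)\right) - 760 = \left(700 - \left(32 - \frac{15}{3}\right)\right) - 760 = \left(700 + \left(15 \cdot \frac{1}{3} - 32\right)\right) - 760 = \left(700 + \left(5 - 32\right)\right) - 760 = \left(700 - 27\right) - 760 = 673 - 760 = -87$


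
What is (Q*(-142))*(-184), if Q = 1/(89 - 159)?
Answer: -13064/35 ≈ -373.26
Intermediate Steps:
Q = -1/70 (Q = 1/(-70) = -1/70 ≈ -0.014286)
(Q*(-142))*(-184) = -1/70*(-142)*(-184) = (71/35)*(-184) = -13064/35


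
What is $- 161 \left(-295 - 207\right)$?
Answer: $80822$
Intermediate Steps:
$- 161 \left(-295 - 207\right) = \left(-161\right) \left(-502\right) = 80822$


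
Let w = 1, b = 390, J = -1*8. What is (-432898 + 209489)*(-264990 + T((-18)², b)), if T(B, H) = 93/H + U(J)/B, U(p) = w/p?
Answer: 9974200944158401/168480 ≈ 5.9201e+10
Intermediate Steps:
J = -8
U(p) = 1/p
T(B, H) = 93/H - 1/(8*B) (T(B, H) = 93/H + 1/((-8)*B) = 93/H - 1/(8*B))
(-432898 + 209489)*(-264990 + T((-18)², b)) = (-432898 + 209489)*(-264990 + (93/390 - 1/(8*((-18)²)))) = -223409*(-264990 + (93*(1/390) - ⅛/324)) = -223409*(-264990 + (31/130 - ⅛*1/324)) = -223409*(-264990 + (31/130 - 1/2592)) = -223409*(-264990 + 40111/168480) = -223409*(-44645475089/168480) = 9974200944158401/168480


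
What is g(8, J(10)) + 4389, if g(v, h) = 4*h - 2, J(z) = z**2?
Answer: 4787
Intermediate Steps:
g(v, h) = -2 + 4*h
g(8, J(10)) + 4389 = (-2 + 4*10**2) + 4389 = (-2 + 4*100) + 4389 = (-2 + 400) + 4389 = 398 + 4389 = 4787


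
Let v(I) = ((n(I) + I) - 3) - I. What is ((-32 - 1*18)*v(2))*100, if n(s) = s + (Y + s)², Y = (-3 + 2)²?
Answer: -40000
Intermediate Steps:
Y = 1 (Y = (-1)² = 1)
n(s) = s + (1 + s)²
v(I) = -3 + I + (1 + I)² (v(I) = (((I + (1 + I)²) + I) - 3) - I = (((1 + I)² + 2*I) - 3) - I = (-3 + (1 + I)² + 2*I) - I = -3 + I + (1 + I)²)
((-32 - 1*18)*v(2))*100 = ((-32 - 1*18)*(-3 + 2 + (1 + 2)²))*100 = ((-32 - 18)*(-3 + 2 + 3²))*100 = -50*(-3 + 2 + 9)*100 = -50*8*100 = -400*100 = -40000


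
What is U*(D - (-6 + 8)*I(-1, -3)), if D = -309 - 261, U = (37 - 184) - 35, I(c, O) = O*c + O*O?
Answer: 108108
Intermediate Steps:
I(c, O) = O² + O*c (I(c, O) = O*c + O² = O² + O*c)
U = -182 (U = -147 - 35 = -182)
D = -570
U*(D - (-6 + 8)*I(-1, -3)) = -182*(-570 - (-6 + 8)*(-3*(-3 - 1))) = -182*(-570 - 2*(-3*(-4))) = -182*(-570 - 2*12) = -182*(-570 - 1*24) = -182*(-570 - 24) = -182*(-594) = 108108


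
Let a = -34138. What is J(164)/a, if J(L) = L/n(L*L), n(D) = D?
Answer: -1/5598632 ≈ -1.7861e-7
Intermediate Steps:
J(L) = 1/L (J(L) = L/((L*L)) = L/(L²) = L/L² = 1/L)
J(164)/a = 1/(164*(-34138)) = (1/164)*(-1/34138) = -1/5598632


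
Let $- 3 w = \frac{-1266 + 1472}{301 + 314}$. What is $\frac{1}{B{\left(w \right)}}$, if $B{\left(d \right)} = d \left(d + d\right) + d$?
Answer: $- \frac{3404025}{295198} \approx -11.531$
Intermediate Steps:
$w = - \frac{206}{1845}$ ($w = - \frac{\left(-1266 + 1472\right) \frac{1}{301 + 314}}{3} = - \frac{206 \cdot \frac{1}{615}}{3} = \left(- \frac{1}{3}\right) \frac{206}{615} = - \frac{206}{1845} \approx -0.11165$)
$B{\left(d \right)} = d + 2 d^{2}$ ($B{\left(d \right)} = d 2 d + d = 2 d^{2} + d = d + 2 d^{2}$)
$\frac{1}{B{\left(w \right)}} = \frac{1}{\left(- \frac{206}{1845}\right) \left(1 + 2 \left(- \frac{206}{1845}\right)\right)} = \frac{1}{\left(- \frac{206}{1845}\right) \left(1 - \frac{412}{1845}\right)} = \frac{1}{\left(- \frac{206}{1845}\right) \frac{1433}{1845}} = \frac{1}{- \frac{295198}{3404025}} = - \frac{3404025}{295198}$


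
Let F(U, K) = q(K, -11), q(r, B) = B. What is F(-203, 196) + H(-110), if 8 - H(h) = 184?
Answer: -187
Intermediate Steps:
F(U, K) = -11
H(h) = -176 (H(h) = 8 - 1*184 = 8 - 184 = -176)
F(-203, 196) + H(-110) = -11 - 176 = -187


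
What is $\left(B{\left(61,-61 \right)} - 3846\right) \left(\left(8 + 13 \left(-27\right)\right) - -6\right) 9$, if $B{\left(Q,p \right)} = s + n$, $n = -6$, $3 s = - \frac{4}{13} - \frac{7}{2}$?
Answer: $\frac{303861105}{26} \approx 1.1687 \cdot 10^{7}$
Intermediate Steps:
$s = - \frac{33}{26}$ ($s = \frac{- \frac{4}{13} - \frac{7}{2}}{3} = \frac{1}{3} \left(- \frac{99}{26}\right) = - \frac{33}{26} \approx -1.2692$)
$B{\left(Q,p \right)} = - \frac{189}{26}$ ($B{\left(Q,p \right)} = - \frac{33}{26} - 6 = - \frac{189}{26}$)
$\left(B{\left(61,-61 \right)} - 3846\right) \left(\left(8 + 13 \left(-27\right)\right) - -6\right) 9 = \left(- \frac{189}{26} - 3846\right) \left(\left(8 + 13 \left(-27\right)\right) - -6\right) 9 = - \frac{100185 \left(\left(8 - 351\right) + 6\right)}{26} \cdot 9 = - \frac{100185 \left(-343 + 6\right)}{26} \cdot 9 = \left(- \frac{100185}{26}\right) \left(-337\right) 9 = \frac{33762345}{26} \cdot 9 = \frac{303861105}{26}$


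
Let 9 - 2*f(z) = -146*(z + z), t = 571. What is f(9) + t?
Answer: 3779/2 ≈ 1889.5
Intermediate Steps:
f(z) = 9/2 + 146*z (f(z) = 9/2 - (-73)*(z + z) = 9/2 - (-73)*2*z = 9/2 - (-146)*z = 9/2 + 146*z)
f(9) + t = (9/2 + 146*9) + 571 = (9/2 + 1314) + 571 = 2637/2 + 571 = 3779/2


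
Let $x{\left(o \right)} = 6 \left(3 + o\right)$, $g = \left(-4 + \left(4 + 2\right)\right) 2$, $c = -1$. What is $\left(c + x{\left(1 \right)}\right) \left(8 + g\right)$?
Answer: $276$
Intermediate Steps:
$g = 4$ ($g = \left(-4 + 6\right) 2 = 2 \cdot 2 = 4$)
$x{\left(o \right)} = 18 + 6 o$
$\left(c + x{\left(1 \right)}\right) \left(8 + g\right) = \left(-1 + \left(18 + 6 \cdot 1\right)\right) \left(8 + 4\right) = \left(-1 + \left(18 + 6\right)\right) 12 = \left(-1 + 24\right) 12 = 23 \cdot 12 = 276$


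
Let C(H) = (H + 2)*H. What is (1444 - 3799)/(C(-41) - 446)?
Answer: -2355/1153 ≈ -2.0425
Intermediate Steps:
C(H) = H*(2 + H) (C(H) = (2 + H)*H = H*(2 + H))
(1444 - 3799)/(C(-41) - 446) = (1444 - 3799)/(-41*(2 - 41) - 446) = -2355/(-41*(-39) - 446) = -2355/(1599 - 446) = -2355/1153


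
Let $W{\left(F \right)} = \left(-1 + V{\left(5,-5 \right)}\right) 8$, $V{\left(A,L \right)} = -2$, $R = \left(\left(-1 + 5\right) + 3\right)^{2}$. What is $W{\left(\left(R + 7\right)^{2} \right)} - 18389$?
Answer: $-18413$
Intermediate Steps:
$R = 49$ ($R = \left(4 + 3\right)^{2} = 7^{2} = 49$)
$W{\left(F \right)} = -24$ ($W{\left(F \right)} = \left(-1 - 2\right) 8 = \left(-3\right) 8 = -24$)
$W{\left(\left(R + 7\right)^{2} \right)} - 18389 = -24 - 18389 = -18413$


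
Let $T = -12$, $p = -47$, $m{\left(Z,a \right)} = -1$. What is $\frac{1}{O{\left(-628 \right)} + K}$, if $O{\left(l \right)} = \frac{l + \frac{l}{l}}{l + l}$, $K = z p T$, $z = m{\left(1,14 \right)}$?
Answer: $- \frac{1256}{707757} \approx -0.0017746$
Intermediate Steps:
$z = -1$
$K = -564$ ($K = \left(-1\right) \left(-47\right) \left(-12\right) = 47 \left(-12\right) = -564$)
$O{\left(l \right)} = \frac{1 + l}{2 l}$ ($O{\left(l \right)} = \frac{l + 1}{2 l} = \left(1 + l\right) \frac{1}{2 l} = \frac{1 + l}{2 l}$)
$\frac{1}{O{\left(-628 \right)} + K} = \frac{1}{\frac{1 - 628}{2 \left(-628\right)} - 564} = \frac{1}{\frac{1}{2} \left(- \frac{1}{628}\right) \left(-627\right) - 564} = \frac{1}{\frac{627}{1256} - 564} = \frac{1}{- \frac{707757}{1256}} = - \frac{1256}{707757}$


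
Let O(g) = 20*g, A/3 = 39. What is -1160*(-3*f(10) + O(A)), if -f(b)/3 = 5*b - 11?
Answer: -3121560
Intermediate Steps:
A = 117 (A = 3*39 = 117)
f(b) = 33 - 15*b (f(b) = -3*(5*b - 11) = -3*(-11 + 5*b) = 33 - 15*b)
-1160*(-3*f(10) + O(A)) = -1160*(-3*(33 - 15*10) + 20*117) = -1160*(-3*(33 - 150) + 2340) = -1160*(-3*(-117) + 2340) = -1160*(351 + 2340) = -1160*2691 = -3121560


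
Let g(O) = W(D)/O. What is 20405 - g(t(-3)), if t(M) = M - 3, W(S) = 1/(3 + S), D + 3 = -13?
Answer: 1591589/78 ≈ 20405.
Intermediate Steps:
D = -16 (D = -3 - 13 = -16)
t(M) = -3 + M
g(O) = -1/(13*O) (g(O) = 1/((3 - 16)*O) = 1/((-13)*O) = -1/(13*O))
20405 - g(t(-3)) = 20405 - (-1)/(13*(-3 - 3)) = 20405 - (-1)/(13*(-6)) = 20405 - (-1)*(-1)/(13*6) = 20405 - 1*1/78 = 20405 - 1/78 = 1591589/78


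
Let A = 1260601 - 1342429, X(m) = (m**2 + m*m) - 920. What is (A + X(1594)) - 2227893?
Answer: 2771031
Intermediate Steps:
X(m) = -920 + 2*m**2 (X(m) = (m**2 + m**2) - 920 = 2*m**2 - 920 = -920 + 2*m**2)
A = -81828
(A + X(1594)) - 2227893 = (-81828 + (-920 + 2*1594**2)) - 2227893 = (-81828 + (-920 + 2*2540836)) - 2227893 = (-81828 + (-920 + 5081672)) - 2227893 = (-81828 + 5080752) - 2227893 = 4998924 - 2227893 = 2771031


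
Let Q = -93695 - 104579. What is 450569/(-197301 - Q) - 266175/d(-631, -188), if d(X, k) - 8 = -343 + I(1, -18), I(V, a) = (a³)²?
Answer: 2189206260938/4727652571 ≈ 463.06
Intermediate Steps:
I(V, a) = a⁶
d(X, k) = 34011889 (d(X, k) = 8 + (-343 + (-18)⁶) = 8 + (-343 + 34012224) = 8 + 34011881 = 34011889)
Q = -198274
450569/(-197301 - Q) - 266175/d(-631, -188) = 450569/(-197301 - 1*(-198274)) - 266175/34011889 = 450569/(-197301 + 198274) - 266175*1/34011889 = 450569/973 - 266175/34011889 = 450569*(1/973) - 266175/34011889 = 64367/139 - 266175/34011889 = 2189206260938/4727652571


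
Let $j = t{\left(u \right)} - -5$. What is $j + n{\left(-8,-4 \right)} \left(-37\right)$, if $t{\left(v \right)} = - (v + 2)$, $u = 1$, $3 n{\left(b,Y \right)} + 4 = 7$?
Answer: $-35$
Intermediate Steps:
$n{\left(b,Y \right)} = 1$ ($n{\left(b,Y \right)} = - \frac{4}{3} + \frac{1}{3} \cdot 7 = - \frac{4}{3} + \frac{7}{3} = 1$)
$t{\left(v \right)} = -2 - v$ ($t{\left(v \right)} = - (2 + v) = -2 - v$)
$j = 2$ ($j = \left(-2 - 1\right) - -5 = \left(-2 - 1\right) + 5 = -3 + 5 = 2$)
$j + n{\left(-8,-4 \right)} \left(-37\right) = 2 + 1 \left(-37\right) = 2 - 37 = -35$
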